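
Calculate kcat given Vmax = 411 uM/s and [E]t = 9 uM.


kcat = Vmax / [E]t
kcat = 411 / 9
kcat = 45.6667 s^-1

45.6667 s^-1


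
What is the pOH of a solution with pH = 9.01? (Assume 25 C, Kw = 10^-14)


pOH = 14 - pH
pOH = 14 - 9.01
pOH = 4.99

4.99


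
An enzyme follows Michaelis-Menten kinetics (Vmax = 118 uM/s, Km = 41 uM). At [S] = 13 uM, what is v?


v = Vmax * [S] / (Km + [S])
v = 118 * 13 / (41 + 13)
v = 28.4074 uM/s

28.4074 uM/s


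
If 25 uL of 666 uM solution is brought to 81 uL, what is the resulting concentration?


C2 = C1 * V1 / V2
C2 = 666 * 25 / 81
C2 = 205.5556 uM

205.5556 uM


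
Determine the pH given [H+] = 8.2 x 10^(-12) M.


pH = -log10([H+])
pH = -log10(8.2 x 10^(-12))
pH = 11.0862

11.0862


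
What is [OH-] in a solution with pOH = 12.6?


[OH-] = 10^(-pOH)
[OH-] = 10^(-12.6)
[OH-] = 2.512e-13 M

2.512e-13 M


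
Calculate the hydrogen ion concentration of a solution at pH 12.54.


[H+] = 10^(-pH)
[H+] = 10^(-12.54)
[H+] = 2.884e-13 M

2.884e-13 M


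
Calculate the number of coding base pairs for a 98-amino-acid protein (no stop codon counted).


Each amino acid = 1 codon = 3 bp
bp = 98 * 3 = 294 bp

294 bp


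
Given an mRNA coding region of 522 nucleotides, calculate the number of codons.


codons = nucleotides / 3
codons = 522 / 3 = 174

174


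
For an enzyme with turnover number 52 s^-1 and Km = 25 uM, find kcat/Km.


Catalytic efficiency = kcat / Km
= 52 / 25
= 2.08 uM^-1*s^-1

2.08 uM^-1*s^-1


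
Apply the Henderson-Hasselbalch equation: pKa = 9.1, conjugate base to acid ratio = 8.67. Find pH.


pH = pKa + log10([A-]/[HA])
pH = 9.1 + log10(8.67)
pH = 10.038

10.038


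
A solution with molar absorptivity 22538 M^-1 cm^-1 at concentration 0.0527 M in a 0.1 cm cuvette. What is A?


A = epsilon * c * l
A = 22538 * 0.0527 * 0.1
A = 118.7753

118.7753


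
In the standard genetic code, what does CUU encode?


Standard genetic code lookup.
Codon CUU -> Leu

Leu


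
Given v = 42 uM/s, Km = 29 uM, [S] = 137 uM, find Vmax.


Vmax = v * (Km + [S]) / [S]
Vmax = 42 * (29 + 137) / 137
Vmax = 50.8905 uM/s

50.8905 uM/s


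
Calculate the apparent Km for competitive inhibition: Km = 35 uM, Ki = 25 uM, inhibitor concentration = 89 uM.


Km_app = Km * (1 + [I]/Ki)
Km_app = 35 * (1 + 89/25)
Km_app = 159.6 uM

159.6 uM


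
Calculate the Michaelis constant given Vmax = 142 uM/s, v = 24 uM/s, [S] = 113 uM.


Km = [S] * (Vmax - v) / v
Km = 113 * (142 - 24) / 24
Km = 555.5833 uM

555.5833 uM


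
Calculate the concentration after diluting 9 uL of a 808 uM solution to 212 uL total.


C2 = C1 * V1 / V2
C2 = 808 * 9 / 212
C2 = 34.3019 uM

34.3019 uM


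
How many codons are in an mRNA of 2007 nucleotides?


codons = nucleotides / 3
codons = 2007 / 3 = 669

669


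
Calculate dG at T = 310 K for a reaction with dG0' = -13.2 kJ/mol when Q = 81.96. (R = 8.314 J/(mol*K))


dG = dG0' + RT * ln(Q) / 1000
dG = -13.2 + 8.314 * 310 * ln(81.96) / 1000
dG = -1.8436 kJ/mol

-1.8436 kJ/mol


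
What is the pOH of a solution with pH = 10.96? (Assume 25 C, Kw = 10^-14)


pOH = 14 - pH
pOH = 14 - 10.96
pOH = 3.04

3.04


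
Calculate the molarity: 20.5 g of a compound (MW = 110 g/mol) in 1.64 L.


C = (mass / MW) / volume
C = (20.5 / 110) / 1.64
C = 0.1136 M

0.1136 M


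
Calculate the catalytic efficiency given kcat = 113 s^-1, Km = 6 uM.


Catalytic efficiency = kcat / Km
= 113 / 6
= 18.8333 uM^-1*s^-1

18.8333 uM^-1*s^-1


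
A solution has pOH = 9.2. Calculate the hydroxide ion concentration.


[OH-] = 10^(-pOH)
[OH-] = 10^(-9.2)
[OH-] = 6.310e-10 M

6.310e-10 M


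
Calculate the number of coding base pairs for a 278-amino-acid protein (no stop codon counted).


Each amino acid = 1 codon = 3 bp
bp = 278 * 3 = 834 bp

834 bp


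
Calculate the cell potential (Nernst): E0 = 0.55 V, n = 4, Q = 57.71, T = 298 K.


E = E0 - (RT/nF) * ln(Q)
E = 0.55 - (8.314 * 298 / (4 * 96485)) * ln(57.71)
E = 0.524 V

0.524 V


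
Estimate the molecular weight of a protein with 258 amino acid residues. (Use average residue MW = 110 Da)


MW = n_residues * 110 Da
MW = 258 * 110
MW = 28380 Da

28380 Da


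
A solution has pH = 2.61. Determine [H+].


[H+] = 10^(-pH)
[H+] = 10^(-2.61)
[H+] = 0.0025 M

0.0025 M


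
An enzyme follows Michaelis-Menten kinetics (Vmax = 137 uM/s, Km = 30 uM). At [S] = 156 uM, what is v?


v = Vmax * [S] / (Km + [S])
v = 137 * 156 / (30 + 156)
v = 114.9032 uM/s

114.9032 uM/s


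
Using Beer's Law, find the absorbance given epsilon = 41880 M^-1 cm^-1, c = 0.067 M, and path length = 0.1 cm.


A = epsilon * c * l
A = 41880 * 0.067 * 0.1
A = 280.596

280.596


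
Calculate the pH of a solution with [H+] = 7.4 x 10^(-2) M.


pH = -log10([H+])
pH = -log10(7.4 x 10^(-2))
pH = 1.1308

1.1308


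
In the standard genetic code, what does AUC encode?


Standard genetic code lookup.
Codon AUC -> Ile

Ile


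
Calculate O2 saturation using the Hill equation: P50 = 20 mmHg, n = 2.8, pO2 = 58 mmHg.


Y = pO2^n / (P50^n + pO2^n)
Y = 58^2.8 / (20^2.8 + 58^2.8)
Y = 95.17%

95.17%


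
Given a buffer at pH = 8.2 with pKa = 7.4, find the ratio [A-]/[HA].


[A-]/[HA] = 10^(pH - pKa)
= 10^(8.2 - 7.4)
= 6.3096

6.3096


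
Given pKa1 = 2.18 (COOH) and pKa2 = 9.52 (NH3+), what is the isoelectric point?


pI = (pKa1 + pKa2) / 2
pI = (2.18 + 9.52) / 2
pI = 5.85

5.85


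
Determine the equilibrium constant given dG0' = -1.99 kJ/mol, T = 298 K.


Keq = exp(-dG0 * 1000 / (R * T))
Keq = exp(-(-1.99) * 1000 / (8.314 * 298))
Keq = 2.2327

2.2327


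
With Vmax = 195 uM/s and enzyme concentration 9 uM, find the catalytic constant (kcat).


kcat = Vmax / [E]t
kcat = 195 / 9
kcat = 21.6667 s^-1

21.6667 s^-1


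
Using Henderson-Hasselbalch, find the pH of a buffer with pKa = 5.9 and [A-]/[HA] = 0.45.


pH = pKa + log10([A-]/[HA])
pH = 5.9 + log10(0.45)
pH = 5.5532

5.5532


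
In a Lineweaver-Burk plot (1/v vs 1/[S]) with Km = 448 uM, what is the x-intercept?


x-intercept = -1/Km
= -1/448
= -0.0022 1/uM

-0.0022 1/uM


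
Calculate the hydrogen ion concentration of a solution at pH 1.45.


[H+] = 10^(-pH)
[H+] = 10^(-1.45)
[H+] = 0.0355 M

0.0355 M


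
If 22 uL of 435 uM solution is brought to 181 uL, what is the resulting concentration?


C2 = C1 * V1 / V2
C2 = 435 * 22 / 181
C2 = 52.8729 uM

52.8729 uM


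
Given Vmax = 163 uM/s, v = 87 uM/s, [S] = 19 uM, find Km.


Km = [S] * (Vmax - v) / v
Km = 19 * (163 - 87) / 87
Km = 16.5977 uM

16.5977 uM


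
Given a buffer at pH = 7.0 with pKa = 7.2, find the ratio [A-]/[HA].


[A-]/[HA] = 10^(pH - pKa)
= 10^(7.0 - 7.2)
= 0.631

0.631


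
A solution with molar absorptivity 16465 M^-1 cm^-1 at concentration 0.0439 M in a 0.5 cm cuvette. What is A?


A = epsilon * c * l
A = 16465 * 0.0439 * 0.5
A = 361.4067

361.4067


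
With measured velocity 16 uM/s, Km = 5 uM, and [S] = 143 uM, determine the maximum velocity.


Vmax = v * (Km + [S]) / [S]
Vmax = 16 * (5 + 143) / 143
Vmax = 16.5594 uM/s

16.5594 uM/s


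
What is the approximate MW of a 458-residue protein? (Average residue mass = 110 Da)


MW = n_residues * 110 Da
MW = 458 * 110
MW = 50380 Da

50380 Da


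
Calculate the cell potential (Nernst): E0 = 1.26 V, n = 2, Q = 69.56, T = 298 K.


E = E0 - (RT/nF) * ln(Q)
E = 1.26 - (8.314 * 298 / (2 * 96485)) * ln(69.56)
E = 1.2055 V

1.2055 V


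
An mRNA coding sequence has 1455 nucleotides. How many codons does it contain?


codons = nucleotides / 3
codons = 1455 / 3 = 485

485


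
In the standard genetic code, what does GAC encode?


Standard genetic code lookup.
Codon GAC -> Asp

Asp


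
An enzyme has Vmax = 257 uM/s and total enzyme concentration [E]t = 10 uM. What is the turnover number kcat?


kcat = Vmax / [E]t
kcat = 257 / 10
kcat = 25.7 s^-1

25.7 s^-1


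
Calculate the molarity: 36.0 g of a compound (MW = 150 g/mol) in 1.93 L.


C = (mass / MW) / volume
C = (36.0 / 150) / 1.93
C = 0.1244 M

0.1244 M


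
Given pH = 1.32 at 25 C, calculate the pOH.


pOH = 14 - pH
pOH = 14 - 1.32
pOH = 12.68

12.68


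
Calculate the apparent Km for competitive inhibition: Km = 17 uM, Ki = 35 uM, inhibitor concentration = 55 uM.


Km_app = Km * (1 + [I]/Ki)
Km_app = 17 * (1 + 55/35)
Km_app = 43.7143 uM

43.7143 uM


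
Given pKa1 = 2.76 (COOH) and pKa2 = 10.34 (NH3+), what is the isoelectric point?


pI = (pKa1 + pKa2) / 2
pI = (2.76 + 10.34) / 2
pI = 6.55

6.55


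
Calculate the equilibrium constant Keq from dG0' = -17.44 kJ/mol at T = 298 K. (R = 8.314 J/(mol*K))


Keq = exp(-dG0 * 1000 / (R * T))
Keq = exp(-(-17.44) * 1000 / (8.314 * 298))
Keq = 1140.4174

1140.4174


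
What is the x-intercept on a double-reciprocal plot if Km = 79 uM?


x-intercept = -1/Km
= -1/79
= -0.0127 1/uM

-0.0127 1/uM


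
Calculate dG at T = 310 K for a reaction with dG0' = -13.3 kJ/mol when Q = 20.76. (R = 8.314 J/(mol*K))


dG = dG0' + RT * ln(Q) / 1000
dG = -13.3 + 8.314 * 310 * ln(20.76) / 1000
dG = -5.4829 kJ/mol

-5.4829 kJ/mol


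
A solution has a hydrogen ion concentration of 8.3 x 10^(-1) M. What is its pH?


pH = -log10([H+])
pH = -log10(8.3 x 10^(-1))
pH = 0.0809

0.0809


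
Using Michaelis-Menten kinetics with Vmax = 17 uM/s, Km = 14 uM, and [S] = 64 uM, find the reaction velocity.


v = Vmax * [S] / (Km + [S])
v = 17 * 64 / (14 + 64)
v = 13.9487 uM/s

13.9487 uM/s


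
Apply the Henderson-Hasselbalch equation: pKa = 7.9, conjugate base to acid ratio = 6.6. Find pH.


pH = pKa + log10([A-]/[HA])
pH = 7.9 + log10(6.6)
pH = 8.7195

8.7195


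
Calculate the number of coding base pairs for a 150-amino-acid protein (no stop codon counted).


Each amino acid = 1 codon = 3 bp
bp = 150 * 3 = 450 bp

450 bp


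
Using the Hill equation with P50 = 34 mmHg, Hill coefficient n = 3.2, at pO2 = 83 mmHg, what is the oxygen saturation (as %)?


Y = pO2^n / (P50^n + pO2^n)
Y = 83^3.2 / (34^3.2 + 83^3.2)
Y = 94.56%

94.56%


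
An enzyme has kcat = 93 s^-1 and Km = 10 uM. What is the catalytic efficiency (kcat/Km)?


Catalytic efficiency = kcat / Km
= 93 / 10
= 9.3 uM^-1*s^-1

9.3 uM^-1*s^-1


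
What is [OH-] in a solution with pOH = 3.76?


[OH-] = 10^(-pOH)
[OH-] = 10^(-3.76)
[OH-] = 1.738e-04 M

1.738e-04 M


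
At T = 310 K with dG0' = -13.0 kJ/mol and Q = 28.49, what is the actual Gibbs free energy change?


dG = dG0' + RT * ln(Q) / 1000
dG = -13.0 + 8.314 * 310 * ln(28.49) / 1000
dG = -4.3671 kJ/mol

-4.3671 kJ/mol


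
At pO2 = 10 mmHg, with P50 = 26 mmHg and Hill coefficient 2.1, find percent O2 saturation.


Y = pO2^n / (P50^n + pO2^n)
Y = 10^2.1 / (26^2.1 + 10^2.1)
Y = 11.85%

11.85%


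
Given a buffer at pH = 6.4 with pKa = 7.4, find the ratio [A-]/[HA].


[A-]/[HA] = 10^(pH - pKa)
= 10^(6.4 - 7.4)
= 0.1

0.1


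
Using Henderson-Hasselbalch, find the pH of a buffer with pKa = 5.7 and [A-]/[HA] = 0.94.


pH = pKa + log10([A-]/[HA])
pH = 5.7 + log10(0.94)
pH = 5.6731

5.6731


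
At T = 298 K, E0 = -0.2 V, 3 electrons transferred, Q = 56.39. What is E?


E = E0 - (RT/nF) * ln(Q)
E = -0.2 - (8.314 * 298 / (3 * 96485)) * ln(56.39)
E = -0.2345 V

-0.2345 V


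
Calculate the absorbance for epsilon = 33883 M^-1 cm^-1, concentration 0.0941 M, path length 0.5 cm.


A = epsilon * c * l
A = 33883 * 0.0941 * 0.5
A = 1594.1952

1594.1952


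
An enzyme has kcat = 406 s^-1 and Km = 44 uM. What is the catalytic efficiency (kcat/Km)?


Catalytic efficiency = kcat / Km
= 406 / 44
= 9.2273 uM^-1*s^-1

9.2273 uM^-1*s^-1


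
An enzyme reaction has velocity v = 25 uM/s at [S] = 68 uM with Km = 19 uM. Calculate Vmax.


Vmax = v * (Km + [S]) / [S]
Vmax = 25 * (19 + 68) / 68
Vmax = 31.9853 uM/s

31.9853 uM/s


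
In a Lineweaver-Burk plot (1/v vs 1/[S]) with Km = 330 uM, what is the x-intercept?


x-intercept = -1/Km
= -1/330
= -0.003 1/uM

-0.003 1/uM


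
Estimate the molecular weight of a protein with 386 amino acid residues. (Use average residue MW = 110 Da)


MW = n_residues * 110 Da
MW = 386 * 110
MW = 42460 Da

42460 Da


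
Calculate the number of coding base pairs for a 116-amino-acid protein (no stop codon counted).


Each amino acid = 1 codon = 3 bp
bp = 116 * 3 = 348 bp

348 bp


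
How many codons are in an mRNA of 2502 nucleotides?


codons = nucleotides / 3
codons = 2502 / 3 = 834

834


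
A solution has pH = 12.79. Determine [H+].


[H+] = 10^(-pH)
[H+] = 10^(-12.79)
[H+] = 1.622e-13 M

1.622e-13 M


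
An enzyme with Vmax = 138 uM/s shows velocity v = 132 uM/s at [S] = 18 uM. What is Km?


Km = [S] * (Vmax - v) / v
Km = 18 * (138 - 132) / 132
Km = 0.8182 uM

0.8182 uM


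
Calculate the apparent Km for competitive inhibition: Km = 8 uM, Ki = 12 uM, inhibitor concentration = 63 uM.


Km_app = Km * (1 + [I]/Ki)
Km_app = 8 * (1 + 63/12)
Km_app = 50.0 uM

50.0 uM


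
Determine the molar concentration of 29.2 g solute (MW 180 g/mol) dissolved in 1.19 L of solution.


C = (mass / MW) / volume
C = (29.2 / 180) / 1.19
C = 0.1363 M

0.1363 M


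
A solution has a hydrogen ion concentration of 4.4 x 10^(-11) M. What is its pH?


pH = -log10([H+])
pH = -log10(4.4 x 10^(-11))
pH = 10.3565

10.3565


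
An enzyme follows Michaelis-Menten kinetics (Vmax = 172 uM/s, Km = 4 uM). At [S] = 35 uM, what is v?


v = Vmax * [S] / (Km + [S])
v = 172 * 35 / (4 + 35)
v = 154.359 uM/s

154.359 uM/s


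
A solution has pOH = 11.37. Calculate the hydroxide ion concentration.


[OH-] = 10^(-pOH)
[OH-] = 10^(-11.37)
[OH-] = 4.266e-12 M

4.266e-12 M


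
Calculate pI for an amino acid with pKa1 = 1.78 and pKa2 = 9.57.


pI = (pKa1 + pKa2) / 2
pI = (1.78 + 9.57) / 2
pI = 5.675

5.675


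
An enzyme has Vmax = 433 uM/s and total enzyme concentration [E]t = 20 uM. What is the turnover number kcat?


kcat = Vmax / [E]t
kcat = 433 / 20
kcat = 21.65 s^-1

21.65 s^-1


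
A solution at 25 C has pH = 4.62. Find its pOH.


pOH = 14 - pH
pOH = 14 - 4.62
pOH = 9.38

9.38


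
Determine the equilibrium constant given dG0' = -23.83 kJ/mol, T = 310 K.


Keq = exp(-dG0 * 1000 / (R * T))
Keq = exp(-(-23.83) * 1000 / (8.314 * 310))
Keq = 10362.6862

10362.6862


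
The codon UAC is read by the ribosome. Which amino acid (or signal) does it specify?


Standard genetic code lookup.
Codon UAC -> Tyr

Tyr


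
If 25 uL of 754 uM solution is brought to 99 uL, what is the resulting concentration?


C2 = C1 * V1 / V2
C2 = 754 * 25 / 99
C2 = 190.404 uM

190.404 uM


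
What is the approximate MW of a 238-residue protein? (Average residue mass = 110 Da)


MW = n_residues * 110 Da
MW = 238 * 110
MW = 26180 Da

26180 Da


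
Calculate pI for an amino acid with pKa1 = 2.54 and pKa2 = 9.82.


pI = (pKa1 + pKa2) / 2
pI = (2.54 + 9.82) / 2
pI = 6.18

6.18


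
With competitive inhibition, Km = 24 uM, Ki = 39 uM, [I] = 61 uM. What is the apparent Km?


Km_app = Km * (1 + [I]/Ki)
Km_app = 24 * (1 + 61/39)
Km_app = 61.5385 uM

61.5385 uM


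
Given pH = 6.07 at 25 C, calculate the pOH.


pOH = 14 - pH
pOH = 14 - 6.07
pOH = 7.93

7.93


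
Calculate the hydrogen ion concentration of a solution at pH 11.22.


[H+] = 10^(-pH)
[H+] = 10^(-11.22)
[H+] = 6.026e-12 M

6.026e-12 M


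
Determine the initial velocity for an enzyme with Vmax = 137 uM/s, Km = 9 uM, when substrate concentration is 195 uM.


v = Vmax * [S] / (Km + [S])
v = 137 * 195 / (9 + 195)
v = 130.9559 uM/s

130.9559 uM/s


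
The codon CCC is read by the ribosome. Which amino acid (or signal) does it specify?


Standard genetic code lookup.
Codon CCC -> Pro

Pro


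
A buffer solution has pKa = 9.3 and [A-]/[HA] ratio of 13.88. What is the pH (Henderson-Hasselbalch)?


pH = pKa + log10([A-]/[HA])
pH = 9.3 + log10(13.88)
pH = 10.4424

10.4424


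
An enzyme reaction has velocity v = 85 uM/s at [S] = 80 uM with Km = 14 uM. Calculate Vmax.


Vmax = v * (Km + [S]) / [S]
Vmax = 85 * (14 + 80) / 80
Vmax = 99.875 uM/s

99.875 uM/s


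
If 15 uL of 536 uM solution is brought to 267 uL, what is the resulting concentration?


C2 = C1 * V1 / V2
C2 = 536 * 15 / 267
C2 = 30.1124 uM

30.1124 uM


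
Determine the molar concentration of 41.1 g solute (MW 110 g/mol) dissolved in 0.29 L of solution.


C = (mass / MW) / volume
C = (41.1 / 110) / 0.29
C = 1.2884 M

1.2884 M


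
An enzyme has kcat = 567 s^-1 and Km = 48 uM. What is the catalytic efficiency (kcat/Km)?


Catalytic efficiency = kcat / Km
= 567 / 48
= 11.8125 uM^-1*s^-1

11.8125 uM^-1*s^-1


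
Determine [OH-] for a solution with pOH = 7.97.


[OH-] = 10^(-pOH)
[OH-] = 10^(-7.97)
[OH-] = 1.072e-08 M

1.072e-08 M


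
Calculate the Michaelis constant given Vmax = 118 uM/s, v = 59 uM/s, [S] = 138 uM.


Km = [S] * (Vmax - v) / v
Km = 138 * (118 - 59) / 59
Km = 138.0 uM

138.0 uM


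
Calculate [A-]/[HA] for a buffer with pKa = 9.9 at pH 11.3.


[A-]/[HA] = 10^(pH - pKa)
= 10^(11.3 - 9.9)
= 25.1189

25.1189


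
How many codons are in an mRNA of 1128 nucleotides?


codons = nucleotides / 3
codons = 1128 / 3 = 376

376


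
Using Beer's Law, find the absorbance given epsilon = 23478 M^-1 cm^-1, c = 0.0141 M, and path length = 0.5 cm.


A = epsilon * c * l
A = 23478 * 0.0141 * 0.5
A = 165.5199

165.5199


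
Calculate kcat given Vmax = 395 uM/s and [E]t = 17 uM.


kcat = Vmax / [E]t
kcat = 395 / 17
kcat = 23.2353 s^-1

23.2353 s^-1


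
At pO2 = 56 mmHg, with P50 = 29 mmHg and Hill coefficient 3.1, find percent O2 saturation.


Y = pO2^n / (P50^n + pO2^n)
Y = 56^3.1 / (29^3.1 + 56^3.1)
Y = 88.49%

88.49%


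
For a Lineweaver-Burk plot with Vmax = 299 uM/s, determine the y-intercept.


y-intercept = 1/Vmax
= 1/299
= 0.0033 s/uM

0.0033 s/uM


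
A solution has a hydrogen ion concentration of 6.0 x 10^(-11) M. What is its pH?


pH = -log10([H+])
pH = -log10(6.0 x 10^(-11))
pH = 10.2218

10.2218


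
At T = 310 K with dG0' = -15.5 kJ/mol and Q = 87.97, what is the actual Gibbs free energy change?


dG = dG0' + RT * ln(Q) / 1000
dG = -15.5 + 8.314 * 310 * ln(87.97) / 1000
dG = -3.9613 kJ/mol

-3.9613 kJ/mol


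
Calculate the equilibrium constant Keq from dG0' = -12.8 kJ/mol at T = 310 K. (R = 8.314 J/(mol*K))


Keq = exp(-dG0 * 1000 / (R * T))
Keq = exp(-(-12.8) * 1000 / (8.314 * 310))
Keq = 143.5037

143.5037


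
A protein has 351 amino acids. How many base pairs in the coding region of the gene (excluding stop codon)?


Each amino acid = 1 codon = 3 bp
bp = 351 * 3 = 1053 bp

1053 bp


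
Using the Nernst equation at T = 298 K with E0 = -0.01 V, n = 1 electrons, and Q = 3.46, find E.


E = E0 - (RT/nF) * ln(Q)
E = -0.01 - (8.314 * 298 / (1 * 96485)) * ln(3.46)
E = -0.0419 V

-0.0419 V


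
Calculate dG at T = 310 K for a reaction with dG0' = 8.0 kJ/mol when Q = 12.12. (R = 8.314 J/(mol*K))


dG = dG0' + RT * ln(Q) / 1000
dG = 8.0 + 8.314 * 310 * ln(12.12) / 1000
dG = 14.4301 kJ/mol

14.4301 kJ/mol


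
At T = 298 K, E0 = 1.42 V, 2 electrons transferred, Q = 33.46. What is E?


E = E0 - (RT/nF) * ln(Q)
E = 1.42 - (8.314 * 298 / (2 * 96485)) * ln(33.46)
E = 1.3749 V

1.3749 V


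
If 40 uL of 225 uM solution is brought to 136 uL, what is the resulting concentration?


C2 = C1 * V1 / V2
C2 = 225 * 40 / 136
C2 = 66.1765 uM

66.1765 uM


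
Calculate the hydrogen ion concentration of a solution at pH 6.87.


[H+] = 10^(-pH)
[H+] = 10^(-6.87)
[H+] = 1.349e-07 M

1.349e-07 M


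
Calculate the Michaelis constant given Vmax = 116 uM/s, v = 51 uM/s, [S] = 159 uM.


Km = [S] * (Vmax - v) / v
Km = 159 * (116 - 51) / 51
Km = 202.6471 uM

202.6471 uM


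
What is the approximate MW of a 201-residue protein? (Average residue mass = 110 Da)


MW = n_residues * 110 Da
MW = 201 * 110
MW = 22110 Da

22110 Da


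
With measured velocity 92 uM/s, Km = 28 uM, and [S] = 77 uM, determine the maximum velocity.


Vmax = v * (Km + [S]) / [S]
Vmax = 92 * (28 + 77) / 77
Vmax = 125.4545 uM/s

125.4545 uM/s


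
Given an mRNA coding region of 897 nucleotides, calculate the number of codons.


codons = nucleotides / 3
codons = 897 / 3 = 299

299


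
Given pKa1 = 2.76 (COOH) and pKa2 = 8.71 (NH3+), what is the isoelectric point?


pI = (pKa1 + pKa2) / 2
pI = (2.76 + 8.71) / 2
pI = 5.735

5.735


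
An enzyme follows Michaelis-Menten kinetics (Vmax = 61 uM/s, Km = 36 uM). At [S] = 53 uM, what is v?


v = Vmax * [S] / (Km + [S])
v = 61 * 53 / (36 + 53)
v = 36.3258 uM/s

36.3258 uM/s


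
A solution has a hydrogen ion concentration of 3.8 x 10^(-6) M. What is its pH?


pH = -log10([H+])
pH = -log10(3.8 x 10^(-6))
pH = 5.4202

5.4202


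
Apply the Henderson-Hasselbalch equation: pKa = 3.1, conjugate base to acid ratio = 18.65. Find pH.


pH = pKa + log10([A-]/[HA])
pH = 3.1 + log10(18.65)
pH = 4.3707

4.3707


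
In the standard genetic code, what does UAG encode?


Standard genetic code lookup.
Codon UAG -> Stop

Stop


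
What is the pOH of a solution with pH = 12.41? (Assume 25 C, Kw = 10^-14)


pOH = 14 - pH
pOH = 14 - 12.41
pOH = 1.59

1.59


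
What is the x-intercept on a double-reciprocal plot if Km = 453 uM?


x-intercept = -1/Km
= -1/453
= -0.0022 1/uM

-0.0022 1/uM


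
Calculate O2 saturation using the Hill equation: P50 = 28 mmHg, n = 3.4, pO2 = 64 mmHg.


Y = pO2^n / (P50^n + pO2^n)
Y = 64^3.4 / (28^3.4 + 64^3.4)
Y = 94.33%

94.33%


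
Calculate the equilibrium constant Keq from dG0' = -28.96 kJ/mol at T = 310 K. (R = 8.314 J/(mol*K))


Keq = exp(-dG0 * 1000 / (R * T))
Keq = exp(-(-28.96) * 1000 / (8.314 * 310))
Keq = 75840.7486

75840.7486


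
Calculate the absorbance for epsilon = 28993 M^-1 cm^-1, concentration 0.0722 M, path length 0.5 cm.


A = epsilon * c * l
A = 28993 * 0.0722 * 0.5
A = 1046.6473

1046.6473


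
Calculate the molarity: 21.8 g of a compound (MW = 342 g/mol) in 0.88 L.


C = (mass / MW) / volume
C = (21.8 / 342) / 0.88
C = 0.0724 M

0.0724 M


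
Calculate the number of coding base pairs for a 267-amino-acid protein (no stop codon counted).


Each amino acid = 1 codon = 3 bp
bp = 267 * 3 = 801 bp

801 bp


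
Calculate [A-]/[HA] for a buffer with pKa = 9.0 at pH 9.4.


[A-]/[HA] = 10^(pH - pKa)
= 10^(9.4 - 9.0)
= 2.5119

2.5119


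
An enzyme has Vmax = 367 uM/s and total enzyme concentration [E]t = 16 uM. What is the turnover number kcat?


kcat = Vmax / [E]t
kcat = 367 / 16
kcat = 22.9375 s^-1

22.9375 s^-1


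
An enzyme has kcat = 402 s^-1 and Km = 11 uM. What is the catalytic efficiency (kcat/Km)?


Catalytic efficiency = kcat / Km
= 402 / 11
= 36.5455 uM^-1*s^-1

36.5455 uM^-1*s^-1


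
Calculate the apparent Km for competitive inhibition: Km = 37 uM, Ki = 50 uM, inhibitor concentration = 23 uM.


Km_app = Km * (1 + [I]/Ki)
Km_app = 37 * (1 + 23/50)
Km_app = 54.02 uM

54.02 uM


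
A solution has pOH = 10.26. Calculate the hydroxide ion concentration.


[OH-] = 10^(-pOH)
[OH-] = 10^(-10.26)
[OH-] = 5.495e-11 M

5.495e-11 M


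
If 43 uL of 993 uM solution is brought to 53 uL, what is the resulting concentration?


C2 = C1 * V1 / V2
C2 = 993 * 43 / 53
C2 = 805.6415 uM

805.6415 uM


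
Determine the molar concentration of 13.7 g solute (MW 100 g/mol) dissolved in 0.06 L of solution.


C = (mass / MW) / volume
C = (13.7 / 100) / 0.06
C = 2.2833 M

2.2833 M


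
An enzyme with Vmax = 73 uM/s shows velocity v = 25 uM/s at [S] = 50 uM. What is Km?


Km = [S] * (Vmax - v) / v
Km = 50 * (73 - 25) / 25
Km = 96.0 uM

96.0 uM


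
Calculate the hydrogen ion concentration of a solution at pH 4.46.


[H+] = 10^(-pH)
[H+] = 10^(-4.46)
[H+] = 3.467e-05 M

3.467e-05 M


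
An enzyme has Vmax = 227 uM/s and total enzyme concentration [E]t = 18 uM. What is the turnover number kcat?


kcat = Vmax / [E]t
kcat = 227 / 18
kcat = 12.6111 s^-1

12.6111 s^-1


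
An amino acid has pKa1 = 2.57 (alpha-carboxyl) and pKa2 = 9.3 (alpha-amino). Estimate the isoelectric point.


pI = (pKa1 + pKa2) / 2
pI = (2.57 + 9.3) / 2
pI = 5.935

5.935


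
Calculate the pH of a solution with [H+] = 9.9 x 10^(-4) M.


pH = -log10([H+])
pH = -log10(9.9 x 10^(-4))
pH = 3.0044

3.0044


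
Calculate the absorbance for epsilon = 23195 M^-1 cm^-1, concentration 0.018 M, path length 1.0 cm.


A = epsilon * c * l
A = 23195 * 0.018 * 1.0
A = 417.51

417.51


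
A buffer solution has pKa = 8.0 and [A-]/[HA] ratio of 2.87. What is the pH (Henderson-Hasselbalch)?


pH = pKa + log10([A-]/[HA])
pH = 8.0 + log10(2.87)
pH = 8.4579

8.4579


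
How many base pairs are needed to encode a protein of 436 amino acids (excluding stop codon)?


Each amino acid = 1 codon = 3 bp
bp = 436 * 3 = 1308 bp

1308 bp


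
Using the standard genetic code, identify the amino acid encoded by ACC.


Standard genetic code lookup.
Codon ACC -> Thr

Thr


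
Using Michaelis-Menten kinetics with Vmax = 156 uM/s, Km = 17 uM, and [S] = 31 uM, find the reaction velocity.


v = Vmax * [S] / (Km + [S])
v = 156 * 31 / (17 + 31)
v = 100.75 uM/s

100.75 uM/s


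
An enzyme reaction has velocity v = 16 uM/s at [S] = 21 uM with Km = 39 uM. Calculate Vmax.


Vmax = v * (Km + [S]) / [S]
Vmax = 16 * (39 + 21) / 21
Vmax = 45.7143 uM/s

45.7143 uM/s


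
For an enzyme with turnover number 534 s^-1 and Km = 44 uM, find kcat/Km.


Catalytic efficiency = kcat / Km
= 534 / 44
= 12.1364 uM^-1*s^-1

12.1364 uM^-1*s^-1


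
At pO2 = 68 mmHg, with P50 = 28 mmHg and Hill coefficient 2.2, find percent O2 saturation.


Y = pO2^n / (P50^n + pO2^n)
Y = 68^2.2 / (28^2.2 + 68^2.2)
Y = 87.57%

87.57%


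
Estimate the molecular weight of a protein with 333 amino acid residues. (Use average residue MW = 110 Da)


MW = n_residues * 110 Da
MW = 333 * 110
MW = 36630 Da

36630 Da


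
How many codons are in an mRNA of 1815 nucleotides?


codons = nucleotides / 3
codons = 1815 / 3 = 605

605


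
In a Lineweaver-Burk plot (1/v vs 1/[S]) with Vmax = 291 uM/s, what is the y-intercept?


y-intercept = 1/Vmax
= 1/291
= 0.0034 s/uM

0.0034 s/uM


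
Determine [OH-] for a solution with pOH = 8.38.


[OH-] = 10^(-pOH)
[OH-] = 10^(-8.38)
[OH-] = 4.169e-09 M

4.169e-09 M


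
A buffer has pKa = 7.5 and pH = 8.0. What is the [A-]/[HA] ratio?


[A-]/[HA] = 10^(pH - pKa)
= 10^(8.0 - 7.5)
= 3.1623

3.1623


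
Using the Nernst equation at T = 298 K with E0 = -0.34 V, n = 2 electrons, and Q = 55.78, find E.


E = E0 - (RT/nF) * ln(Q)
E = -0.34 - (8.314 * 298 / (2 * 96485)) * ln(55.78)
E = -0.3916 V

-0.3916 V


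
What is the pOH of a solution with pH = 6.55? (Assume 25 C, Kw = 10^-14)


pOH = 14 - pH
pOH = 14 - 6.55
pOH = 7.45

7.45


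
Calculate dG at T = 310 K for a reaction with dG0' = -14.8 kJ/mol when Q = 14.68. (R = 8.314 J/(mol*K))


dG = dG0' + RT * ln(Q) / 1000
dG = -14.8 + 8.314 * 310 * ln(14.68) / 1000
dG = -7.876 kJ/mol

-7.876 kJ/mol


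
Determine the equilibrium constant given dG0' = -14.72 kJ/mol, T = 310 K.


Keq = exp(-dG0 * 1000 / (R * T))
Keq = exp(-(-14.72) * 1000 / (8.314 * 310))
Keq = 302.2682

302.2682


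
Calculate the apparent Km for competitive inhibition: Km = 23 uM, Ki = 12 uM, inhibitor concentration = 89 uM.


Km_app = Km * (1 + [I]/Ki)
Km_app = 23 * (1 + 89/12)
Km_app = 193.5833 uM

193.5833 uM


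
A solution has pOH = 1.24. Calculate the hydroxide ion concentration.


[OH-] = 10^(-pOH)
[OH-] = 10^(-1.24)
[OH-] = 0.0575 M

0.0575 M


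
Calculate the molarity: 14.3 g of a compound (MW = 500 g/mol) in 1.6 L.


C = (mass / MW) / volume
C = (14.3 / 500) / 1.6
C = 0.0179 M

0.0179 M


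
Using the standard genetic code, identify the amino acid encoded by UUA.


Standard genetic code lookup.
Codon UUA -> Leu

Leu


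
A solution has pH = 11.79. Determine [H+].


[H+] = 10^(-pH)
[H+] = 10^(-11.79)
[H+] = 1.622e-12 M

1.622e-12 M


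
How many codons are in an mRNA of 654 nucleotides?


codons = nucleotides / 3
codons = 654 / 3 = 218

218


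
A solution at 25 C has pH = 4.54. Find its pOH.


pOH = 14 - pH
pOH = 14 - 4.54
pOH = 9.46

9.46


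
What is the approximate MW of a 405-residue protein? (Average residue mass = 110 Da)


MW = n_residues * 110 Da
MW = 405 * 110
MW = 44550 Da

44550 Da


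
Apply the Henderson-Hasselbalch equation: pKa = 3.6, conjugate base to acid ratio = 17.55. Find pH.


pH = pKa + log10([A-]/[HA])
pH = 3.6 + log10(17.55)
pH = 4.8443

4.8443


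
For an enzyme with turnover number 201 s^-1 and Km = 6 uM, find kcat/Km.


Catalytic efficiency = kcat / Km
= 201 / 6
= 33.5 uM^-1*s^-1

33.5 uM^-1*s^-1


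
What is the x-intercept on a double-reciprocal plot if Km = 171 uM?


x-intercept = -1/Km
= -1/171
= -0.0058 1/uM

-0.0058 1/uM


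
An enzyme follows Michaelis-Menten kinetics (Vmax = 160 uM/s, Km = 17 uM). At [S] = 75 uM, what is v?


v = Vmax * [S] / (Km + [S])
v = 160 * 75 / (17 + 75)
v = 130.4348 uM/s

130.4348 uM/s


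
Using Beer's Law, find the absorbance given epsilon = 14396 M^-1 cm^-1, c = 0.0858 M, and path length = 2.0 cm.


A = epsilon * c * l
A = 14396 * 0.0858 * 2.0
A = 2470.3536

2470.3536


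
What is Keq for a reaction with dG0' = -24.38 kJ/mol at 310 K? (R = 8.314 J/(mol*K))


Keq = exp(-dG0 * 1000 / (R * T))
Keq = exp(-(-24.38) * 1000 / (8.314 * 310))
Keq = 12827.7373

12827.7373


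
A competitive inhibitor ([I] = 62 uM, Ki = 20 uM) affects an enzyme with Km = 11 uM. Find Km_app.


Km_app = Km * (1 + [I]/Ki)
Km_app = 11 * (1 + 62/20)
Km_app = 45.1 uM

45.1 uM


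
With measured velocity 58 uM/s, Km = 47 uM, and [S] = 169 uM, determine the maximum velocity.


Vmax = v * (Km + [S]) / [S]
Vmax = 58 * (47 + 169) / 169
Vmax = 74.1302 uM/s

74.1302 uM/s


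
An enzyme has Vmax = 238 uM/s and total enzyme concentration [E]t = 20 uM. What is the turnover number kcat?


kcat = Vmax / [E]t
kcat = 238 / 20
kcat = 11.9 s^-1

11.9 s^-1


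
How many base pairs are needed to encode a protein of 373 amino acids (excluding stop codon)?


Each amino acid = 1 codon = 3 bp
bp = 373 * 3 = 1119 bp

1119 bp


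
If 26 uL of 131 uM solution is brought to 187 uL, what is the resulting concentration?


C2 = C1 * V1 / V2
C2 = 131 * 26 / 187
C2 = 18.2139 uM

18.2139 uM


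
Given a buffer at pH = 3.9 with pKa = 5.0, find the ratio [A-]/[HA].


[A-]/[HA] = 10^(pH - pKa)
= 10^(3.9 - 5.0)
= 0.0794

0.0794


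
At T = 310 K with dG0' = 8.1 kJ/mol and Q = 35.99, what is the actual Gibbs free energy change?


dG = dG0' + RT * ln(Q) / 1000
dG = 8.1 + 8.314 * 310 * ln(35.99) / 1000
dG = 17.3352 kJ/mol

17.3352 kJ/mol


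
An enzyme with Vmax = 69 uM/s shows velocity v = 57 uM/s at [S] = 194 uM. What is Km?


Km = [S] * (Vmax - v) / v
Km = 194 * (69 - 57) / 57
Km = 40.8421 uM

40.8421 uM


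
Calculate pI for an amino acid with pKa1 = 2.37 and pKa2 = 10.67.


pI = (pKa1 + pKa2) / 2
pI = (2.37 + 10.67) / 2
pI = 6.52

6.52


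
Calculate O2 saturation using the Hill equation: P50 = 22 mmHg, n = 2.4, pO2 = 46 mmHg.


Y = pO2^n / (P50^n + pO2^n)
Y = 46^2.4 / (22^2.4 + 46^2.4)
Y = 85.45%

85.45%


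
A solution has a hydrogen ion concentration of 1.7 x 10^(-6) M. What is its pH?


pH = -log10([H+])
pH = -log10(1.7 x 10^(-6))
pH = 5.7696

5.7696


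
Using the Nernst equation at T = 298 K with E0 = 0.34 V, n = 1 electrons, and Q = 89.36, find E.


E = E0 - (RT/nF) * ln(Q)
E = 0.34 - (8.314 * 298 / (1 * 96485)) * ln(89.36)
E = 0.2246 V

0.2246 V


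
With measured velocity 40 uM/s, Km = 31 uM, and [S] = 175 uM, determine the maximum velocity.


Vmax = v * (Km + [S]) / [S]
Vmax = 40 * (31 + 175) / 175
Vmax = 47.0857 uM/s

47.0857 uM/s


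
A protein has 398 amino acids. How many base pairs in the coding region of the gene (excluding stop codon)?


Each amino acid = 1 codon = 3 bp
bp = 398 * 3 = 1194 bp

1194 bp


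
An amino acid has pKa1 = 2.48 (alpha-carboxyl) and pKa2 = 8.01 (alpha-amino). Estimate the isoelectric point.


pI = (pKa1 + pKa2) / 2
pI = (2.48 + 8.01) / 2
pI = 5.245

5.245


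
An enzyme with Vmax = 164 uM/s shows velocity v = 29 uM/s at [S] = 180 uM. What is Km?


Km = [S] * (Vmax - v) / v
Km = 180 * (164 - 29) / 29
Km = 837.931 uM

837.931 uM


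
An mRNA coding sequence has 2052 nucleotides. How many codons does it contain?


codons = nucleotides / 3
codons = 2052 / 3 = 684

684


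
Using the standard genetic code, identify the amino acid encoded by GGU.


Standard genetic code lookup.
Codon GGU -> Gly

Gly


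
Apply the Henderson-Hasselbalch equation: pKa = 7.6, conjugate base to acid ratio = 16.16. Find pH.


pH = pKa + log10([A-]/[HA])
pH = 7.6 + log10(16.16)
pH = 8.8084

8.8084


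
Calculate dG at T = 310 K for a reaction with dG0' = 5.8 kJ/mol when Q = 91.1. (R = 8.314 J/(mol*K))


dG = dG0' + RT * ln(Q) / 1000
dG = 5.8 + 8.314 * 310 * ln(91.1) / 1000
dG = 17.4288 kJ/mol

17.4288 kJ/mol


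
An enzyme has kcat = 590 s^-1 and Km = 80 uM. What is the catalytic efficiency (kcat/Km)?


Catalytic efficiency = kcat / Km
= 590 / 80
= 7.375 uM^-1*s^-1

7.375 uM^-1*s^-1


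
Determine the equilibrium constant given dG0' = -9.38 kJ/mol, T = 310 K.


Keq = exp(-dG0 * 1000 / (R * T))
Keq = exp(-(-9.38) * 1000 / (8.314 * 310))
Keq = 38.0694

38.0694


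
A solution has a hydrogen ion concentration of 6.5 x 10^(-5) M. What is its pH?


pH = -log10([H+])
pH = -log10(6.5 x 10^(-5))
pH = 4.1871

4.1871


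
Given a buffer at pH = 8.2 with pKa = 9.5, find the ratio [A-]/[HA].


[A-]/[HA] = 10^(pH - pKa)
= 10^(8.2 - 9.5)
= 0.0501

0.0501


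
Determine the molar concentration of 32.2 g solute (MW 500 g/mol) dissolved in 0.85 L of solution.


C = (mass / MW) / volume
C = (32.2 / 500) / 0.85
C = 0.0758 M

0.0758 M


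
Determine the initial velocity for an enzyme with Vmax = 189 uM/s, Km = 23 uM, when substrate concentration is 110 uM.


v = Vmax * [S] / (Km + [S])
v = 189 * 110 / (23 + 110)
v = 156.3158 uM/s

156.3158 uM/s


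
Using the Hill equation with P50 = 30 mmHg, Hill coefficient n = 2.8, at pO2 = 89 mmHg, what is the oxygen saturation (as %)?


Y = pO2^n / (P50^n + pO2^n)
Y = 89^2.8 / (30^2.8 + 89^2.8)
Y = 95.46%

95.46%


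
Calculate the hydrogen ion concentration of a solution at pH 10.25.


[H+] = 10^(-pH)
[H+] = 10^(-10.25)
[H+] = 5.623e-11 M

5.623e-11 M


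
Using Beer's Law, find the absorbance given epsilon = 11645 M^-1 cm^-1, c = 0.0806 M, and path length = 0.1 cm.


A = epsilon * c * l
A = 11645 * 0.0806 * 0.1
A = 93.8587

93.8587


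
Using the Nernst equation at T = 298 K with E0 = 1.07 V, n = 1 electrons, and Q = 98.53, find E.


E = E0 - (RT/nF) * ln(Q)
E = 1.07 - (8.314 * 298 / (1 * 96485)) * ln(98.53)
E = 0.9521 V

0.9521 V


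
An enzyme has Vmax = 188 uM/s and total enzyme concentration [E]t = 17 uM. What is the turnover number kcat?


kcat = Vmax / [E]t
kcat = 188 / 17
kcat = 11.0588 s^-1

11.0588 s^-1


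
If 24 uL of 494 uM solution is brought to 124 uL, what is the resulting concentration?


C2 = C1 * V1 / V2
C2 = 494 * 24 / 124
C2 = 95.6129 uM

95.6129 uM


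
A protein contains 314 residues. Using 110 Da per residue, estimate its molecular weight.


MW = n_residues * 110 Da
MW = 314 * 110
MW = 34540 Da

34540 Da


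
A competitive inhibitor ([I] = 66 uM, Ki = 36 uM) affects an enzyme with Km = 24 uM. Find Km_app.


Km_app = Km * (1 + [I]/Ki)
Km_app = 24 * (1 + 66/36)
Km_app = 68.0 uM

68.0 uM


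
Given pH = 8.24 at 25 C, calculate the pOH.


pOH = 14 - pH
pOH = 14 - 8.24
pOH = 5.76

5.76


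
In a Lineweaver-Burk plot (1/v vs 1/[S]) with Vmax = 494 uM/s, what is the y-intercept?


y-intercept = 1/Vmax
= 1/494
= 0.002 s/uM

0.002 s/uM


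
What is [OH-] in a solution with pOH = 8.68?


[OH-] = 10^(-pOH)
[OH-] = 10^(-8.68)
[OH-] = 2.089e-09 M

2.089e-09 M


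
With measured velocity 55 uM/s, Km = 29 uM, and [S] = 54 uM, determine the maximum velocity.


Vmax = v * (Km + [S]) / [S]
Vmax = 55 * (29 + 54) / 54
Vmax = 84.537 uM/s

84.537 uM/s


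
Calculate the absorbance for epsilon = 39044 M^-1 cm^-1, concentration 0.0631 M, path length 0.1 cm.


A = epsilon * c * l
A = 39044 * 0.0631 * 0.1
A = 246.3676

246.3676


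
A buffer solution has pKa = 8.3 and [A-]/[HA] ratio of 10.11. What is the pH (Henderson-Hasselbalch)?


pH = pKa + log10([A-]/[HA])
pH = 8.3 + log10(10.11)
pH = 9.3048

9.3048


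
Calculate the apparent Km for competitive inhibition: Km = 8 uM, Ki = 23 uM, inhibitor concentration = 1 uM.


Km_app = Km * (1 + [I]/Ki)
Km_app = 8 * (1 + 1/23)
Km_app = 8.3478 uM

8.3478 uM


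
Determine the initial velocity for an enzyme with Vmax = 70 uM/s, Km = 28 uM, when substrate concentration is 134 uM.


v = Vmax * [S] / (Km + [S])
v = 70 * 134 / (28 + 134)
v = 57.9012 uM/s

57.9012 uM/s


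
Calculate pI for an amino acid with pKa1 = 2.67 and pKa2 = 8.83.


pI = (pKa1 + pKa2) / 2
pI = (2.67 + 8.83) / 2
pI = 5.75

5.75


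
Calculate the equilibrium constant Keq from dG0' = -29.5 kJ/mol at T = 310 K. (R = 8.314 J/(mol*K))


Keq = exp(-dG0 * 1000 / (R * T))
Keq = exp(-(-29.5) * 1000 / (8.314 * 310))
Keq = 93518.0129

93518.0129


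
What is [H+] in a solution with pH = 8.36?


[H+] = 10^(-pH)
[H+] = 10^(-8.36)
[H+] = 4.365e-09 M

4.365e-09 M


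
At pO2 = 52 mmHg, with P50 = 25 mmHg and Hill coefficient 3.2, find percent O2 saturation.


Y = pO2^n / (P50^n + pO2^n)
Y = 52^3.2 / (25^3.2 + 52^3.2)
Y = 91.24%

91.24%


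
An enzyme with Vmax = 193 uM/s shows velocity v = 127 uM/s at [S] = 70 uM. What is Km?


Km = [S] * (Vmax - v) / v
Km = 70 * (193 - 127) / 127
Km = 36.378 uM

36.378 uM


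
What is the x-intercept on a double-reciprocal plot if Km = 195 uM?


x-intercept = -1/Km
= -1/195
= -0.0051 1/uM

-0.0051 1/uM


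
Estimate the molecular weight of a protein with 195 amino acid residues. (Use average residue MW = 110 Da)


MW = n_residues * 110 Da
MW = 195 * 110
MW = 21450 Da

21450 Da


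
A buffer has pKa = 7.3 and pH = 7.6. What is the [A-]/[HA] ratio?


[A-]/[HA] = 10^(pH - pKa)
= 10^(7.6 - 7.3)
= 1.9953

1.9953


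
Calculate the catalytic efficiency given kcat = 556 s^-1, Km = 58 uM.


Catalytic efficiency = kcat / Km
= 556 / 58
= 9.5862 uM^-1*s^-1

9.5862 uM^-1*s^-1


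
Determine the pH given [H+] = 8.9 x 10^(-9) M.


pH = -log10([H+])
pH = -log10(8.9 x 10^(-9))
pH = 8.0506

8.0506


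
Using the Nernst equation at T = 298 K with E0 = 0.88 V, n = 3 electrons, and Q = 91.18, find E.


E = E0 - (RT/nF) * ln(Q)
E = 0.88 - (8.314 * 298 / (3 * 96485)) * ln(91.18)
E = 0.8414 V

0.8414 V


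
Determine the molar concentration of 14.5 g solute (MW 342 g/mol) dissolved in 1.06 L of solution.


C = (mass / MW) / volume
C = (14.5 / 342) / 1.06
C = 0.04 M

0.04 M


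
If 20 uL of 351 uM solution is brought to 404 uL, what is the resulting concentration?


C2 = C1 * V1 / V2
C2 = 351 * 20 / 404
C2 = 17.3762 uM

17.3762 uM


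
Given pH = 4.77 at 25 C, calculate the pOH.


pOH = 14 - pH
pOH = 14 - 4.77
pOH = 9.23

9.23


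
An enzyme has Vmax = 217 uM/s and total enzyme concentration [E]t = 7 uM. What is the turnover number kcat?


kcat = Vmax / [E]t
kcat = 217 / 7
kcat = 31.0 s^-1

31.0 s^-1
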